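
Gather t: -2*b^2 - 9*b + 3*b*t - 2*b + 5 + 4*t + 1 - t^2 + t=-2*b^2 - 11*b - t^2 + t*(3*b + 5) + 6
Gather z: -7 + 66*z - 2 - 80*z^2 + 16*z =-80*z^2 + 82*z - 9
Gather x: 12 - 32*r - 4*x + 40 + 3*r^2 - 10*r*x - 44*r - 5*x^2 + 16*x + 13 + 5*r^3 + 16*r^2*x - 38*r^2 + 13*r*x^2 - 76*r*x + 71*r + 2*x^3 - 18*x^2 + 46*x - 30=5*r^3 - 35*r^2 - 5*r + 2*x^3 + x^2*(13*r - 23) + x*(16*r^2 - 86*r + 58) + 35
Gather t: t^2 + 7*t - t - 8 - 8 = t^2 + 6*t - 16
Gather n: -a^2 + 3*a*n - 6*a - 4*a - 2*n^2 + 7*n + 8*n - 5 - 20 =-a^2 - 10*a - 2*n^2 + n*(3*a + 15) - 25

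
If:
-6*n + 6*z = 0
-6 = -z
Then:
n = 6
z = 6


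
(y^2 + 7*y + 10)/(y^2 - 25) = (y + 2)/(y - 5)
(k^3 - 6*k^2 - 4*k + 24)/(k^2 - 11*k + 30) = (k^2 - 4)/(k - 5)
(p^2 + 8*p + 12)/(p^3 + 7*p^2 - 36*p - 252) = (p + 2)/(p^2 + p - 42)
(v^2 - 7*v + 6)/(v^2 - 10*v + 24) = (v - 1)/(v - 4)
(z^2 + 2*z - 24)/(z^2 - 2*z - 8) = (z + 6)/(z + 2)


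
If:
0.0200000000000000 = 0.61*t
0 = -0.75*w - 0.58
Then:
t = 0.03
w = -0.77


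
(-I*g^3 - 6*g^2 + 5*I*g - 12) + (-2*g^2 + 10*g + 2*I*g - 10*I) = -I*g^3 - 8*g^2 + 10*g + 7*I*g - 12 - 10*I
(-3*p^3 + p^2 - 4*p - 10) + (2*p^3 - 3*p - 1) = -p^3 + p^2 - 7*p - 11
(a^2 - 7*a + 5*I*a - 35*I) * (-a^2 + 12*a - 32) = -a^4 + 19*a^3 - 5*I*a^3 - 116*a^2 + 95*I*a^2 + 224*a - 580*I*a + 1120*I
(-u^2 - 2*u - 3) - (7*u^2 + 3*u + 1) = -8*u^2 - 5*u - 4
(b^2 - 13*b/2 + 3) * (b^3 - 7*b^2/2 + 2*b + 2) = b^5 - 10*b^4 + 111*b^3/4 - 43*b^2/2 - 7*b + 6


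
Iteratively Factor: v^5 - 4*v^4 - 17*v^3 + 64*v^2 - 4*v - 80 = (v + 4)*(v^4 - 8*v^3 + 15*v^2 + 4*v - 20) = (v - 2)*(v + 4)*(v^3 - 6*v^2 + 3*v + 10) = (v - 2)*(v + 1)*(v + 4)*(v^2 - 7*v + 10) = (v - 5)*(v - 2)*(v + 1)*(v + 4)*(v - 2)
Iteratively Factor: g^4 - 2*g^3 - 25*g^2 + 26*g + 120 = (g + 2)*(g^3 - 4*g^2 - 17*g + 60) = (g - 5)*(g + 2)*(g^2 + g - 12) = (g - 5)*(g + 2)*(g + 4)*(g - 3)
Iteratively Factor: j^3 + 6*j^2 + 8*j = (j + 2)*(j^2 + 4*j) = (j + 2)*(j + 4)*(j)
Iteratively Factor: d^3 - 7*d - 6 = (d + 1)*(d^2 - d - 6) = (d - 3)*(d + 1)*(d + 2)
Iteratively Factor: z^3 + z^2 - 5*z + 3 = (z + 3)*(z^2 - 2*z + 1) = (z - 1)*(z + 3)*(z - 1)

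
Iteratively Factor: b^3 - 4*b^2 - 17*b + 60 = (b + 4)*(b^2 - 8*b + 15) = (b - 3)*(b + 4)*(b - 5)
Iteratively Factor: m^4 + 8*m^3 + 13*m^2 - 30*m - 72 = (m + 4)*(m^3 + 4*m^2 - 3*m - 18) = (m + 3)*(m + 4)*(m^2 + m - 6) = (m - 2)*(m + 3)*(m + 4)*(m + 3)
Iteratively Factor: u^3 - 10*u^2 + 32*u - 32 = (u - 2)*(u^2 - 8*u + 16) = (u - 4)*(u - 2)*(u - 4)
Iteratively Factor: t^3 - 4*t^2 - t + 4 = (t + 1)*(t^2 - 5*t + 4) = (t - 1)*(t + 1)*(t - 4)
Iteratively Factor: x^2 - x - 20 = (x + 4)*(x - 5)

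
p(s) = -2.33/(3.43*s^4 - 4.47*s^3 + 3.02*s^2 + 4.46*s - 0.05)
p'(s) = -2.33*(-13.72*s^3 + 13.41*s^2 - 6.04*s - 4.46)/(3.43*s^4 - 4.47*s^3 + 3.02*s^2 + 4.46*s - 0.05)^2 = (31.9676*s^3 - 31.2453*s^2 + 14.0732*s + 10.3918)/(3.43*s^4 - 4.47*s^3 + 3.02*s^2 + 4.46*s - 0.05)^2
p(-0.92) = -0.54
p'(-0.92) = -2.86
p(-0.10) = 5.05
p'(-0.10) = 40.66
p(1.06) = -0.33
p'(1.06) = 0.56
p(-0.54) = 4.00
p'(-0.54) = -33.49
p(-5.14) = -0.00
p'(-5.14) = -0.00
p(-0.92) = -0.54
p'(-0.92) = -2.86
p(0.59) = -0.74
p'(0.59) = 1.47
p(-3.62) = -0.00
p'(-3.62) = -0.00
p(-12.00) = -0.00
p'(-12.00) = -0.00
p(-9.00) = -0.00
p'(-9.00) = -0.00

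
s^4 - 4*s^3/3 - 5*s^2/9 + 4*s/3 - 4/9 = (s - 1)*(s - 2/3)^2*(s + 1)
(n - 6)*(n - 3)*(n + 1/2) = n^3 - 17*n^2/2 + 27*n/2 + 9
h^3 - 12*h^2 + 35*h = h*(h - 7)*(h - 5)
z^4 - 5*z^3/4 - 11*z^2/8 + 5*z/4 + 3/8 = (z - 3/2)*(z - 1)*(z + 1/4)*(z + 1)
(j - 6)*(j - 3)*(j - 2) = j^3 - 11*j^2 + 36*j - 36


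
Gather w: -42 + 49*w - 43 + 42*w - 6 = 91*w - 91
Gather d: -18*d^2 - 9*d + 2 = -18*d^2 - 9*d + 2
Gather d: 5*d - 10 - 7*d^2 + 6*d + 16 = -7*d^2 + 11*d + 6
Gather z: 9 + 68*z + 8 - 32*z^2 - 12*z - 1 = -32*z^2 + 56*z + 16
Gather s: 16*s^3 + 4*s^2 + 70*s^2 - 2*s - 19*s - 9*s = 16*s^3 + 74*s^2 - 30*s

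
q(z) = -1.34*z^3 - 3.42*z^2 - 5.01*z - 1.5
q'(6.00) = -190.77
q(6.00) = -444.12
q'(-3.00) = -20.67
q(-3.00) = 18.93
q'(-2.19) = -9.31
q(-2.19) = 7.14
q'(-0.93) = -2.13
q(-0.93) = 1.28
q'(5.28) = -153.20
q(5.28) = -320.54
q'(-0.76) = -2.13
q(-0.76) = 0.92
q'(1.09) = -17.24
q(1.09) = -12.76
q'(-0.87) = -2.10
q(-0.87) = 1.15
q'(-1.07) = -2.29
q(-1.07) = 1.59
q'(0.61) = -10.68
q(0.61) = -6.13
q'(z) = -4.02*z^2 - 6.84*z - 5.01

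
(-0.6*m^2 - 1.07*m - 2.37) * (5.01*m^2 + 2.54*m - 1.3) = -3.006*m^4 - 6.8847*m^3 - 13.8115*m^2 - 4.6288*m + 3.081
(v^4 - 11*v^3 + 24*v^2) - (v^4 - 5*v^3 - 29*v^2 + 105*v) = -6*v^3 + 53*v^2 - 105*v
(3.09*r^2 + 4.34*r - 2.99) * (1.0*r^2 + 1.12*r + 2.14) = 3.09*r^4 + 7.8008*r^3 + 8.4834*r^2 + 5.9388*r - 6.3986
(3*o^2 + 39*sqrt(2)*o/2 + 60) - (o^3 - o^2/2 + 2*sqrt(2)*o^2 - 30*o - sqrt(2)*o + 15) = -o^3 - 2*sqrt(2)*o^2 + 7*o^2/2 + 41*sqrt(2)*o/2 + 30*o + 45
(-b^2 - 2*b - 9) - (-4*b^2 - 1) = 3*b^2 - 2*b - 8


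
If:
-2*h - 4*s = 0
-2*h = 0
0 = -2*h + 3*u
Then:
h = 0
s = 0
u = 0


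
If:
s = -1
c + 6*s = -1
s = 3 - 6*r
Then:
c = 5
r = 2/3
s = -1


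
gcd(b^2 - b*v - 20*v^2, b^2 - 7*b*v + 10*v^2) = -b + 5*v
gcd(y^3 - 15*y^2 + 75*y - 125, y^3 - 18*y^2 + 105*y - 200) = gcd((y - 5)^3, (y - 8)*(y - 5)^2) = y^2 - 10*y + 25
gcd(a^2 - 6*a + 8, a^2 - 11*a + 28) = a - 4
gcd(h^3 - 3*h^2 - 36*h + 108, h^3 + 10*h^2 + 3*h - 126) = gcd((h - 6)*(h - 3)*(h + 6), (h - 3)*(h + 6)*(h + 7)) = h^2 + 3*h - 18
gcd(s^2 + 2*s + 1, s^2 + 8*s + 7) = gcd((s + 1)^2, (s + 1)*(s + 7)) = s + 1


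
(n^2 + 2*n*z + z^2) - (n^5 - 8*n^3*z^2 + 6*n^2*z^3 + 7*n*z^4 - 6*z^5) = -n^5 + 8*n^3*z^2 - 6*n^2*z^3 + n^2 - 7*n*z^4 + 2*n*z + 6*z^5 + z^2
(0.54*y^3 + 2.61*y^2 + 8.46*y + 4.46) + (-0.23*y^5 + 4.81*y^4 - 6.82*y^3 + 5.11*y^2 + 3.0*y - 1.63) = -0.23*y^5 + 4.81*y^4 - 6.28*y^3 + 7.72*y^2 + 11.46*y + 2.83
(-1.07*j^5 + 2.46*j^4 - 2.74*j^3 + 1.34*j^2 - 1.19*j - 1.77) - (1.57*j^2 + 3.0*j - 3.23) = -1.07*j^5 + 2.46*j^4 - 2.74*j^3 - 0.23*j^2 - 4.19*j + 1.46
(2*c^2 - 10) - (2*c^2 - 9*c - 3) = 9*c - 7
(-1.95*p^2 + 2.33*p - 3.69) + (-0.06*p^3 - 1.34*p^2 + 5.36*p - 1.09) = -0.06*p^3 - 3.29*p^2 + 7.69*p - 4.78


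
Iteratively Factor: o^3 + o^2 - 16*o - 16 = (o + 1)*(o^2 - 16) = (o + 1)*(o + 4)*(o - 4)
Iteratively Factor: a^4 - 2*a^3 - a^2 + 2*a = (a + 1)*(a^3 - 3*a^2 + 2*a) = (a - 2)*(a + 1)*(a^2 - a) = a*(a - 2)*(a + 1)*(a - 1)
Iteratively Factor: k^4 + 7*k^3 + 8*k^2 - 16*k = (k + 4)*(k^3 + 3*k^2 - 4*k) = (k + 4)^2*(k^2 - k) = (k - 1)*(k + 4)^2*(k)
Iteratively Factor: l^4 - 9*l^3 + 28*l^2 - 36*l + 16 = (l - 2)*(l^3 - 7*l^2 + 14*l - 8) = (l - 2)*(l - 1)*(l^2 - 6*l + 8) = (l - 4)*(l - 2)*(l - 1)*(l - 2)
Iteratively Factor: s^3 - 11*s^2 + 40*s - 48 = (s - 3)*(s^2 - 8*s + 16) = (s - 4)*(s - 3)*(s - 4)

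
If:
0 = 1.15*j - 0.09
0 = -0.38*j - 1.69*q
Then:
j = 0.08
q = -0.02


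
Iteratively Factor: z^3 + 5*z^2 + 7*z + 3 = (z + 3)*(z^2 + 2*z + 1) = (z + 1)*(z + 3)*(z + 1)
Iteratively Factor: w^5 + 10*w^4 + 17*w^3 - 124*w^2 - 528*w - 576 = (w + 3)*(w^4 + 7*w^3 - 4*w^2 - 112*w - 192) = (w + 3)^2*(w^3 + 4*w^2 - 16*w - 64) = (w + 3)^2*(w + 4)*(w^2 - 16) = (w - 4)*(w + 3)^2*(w + 4)*(w + 4)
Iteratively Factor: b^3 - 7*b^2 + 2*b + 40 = (b - 5)*(b^2 - 2*b - 8) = (b - 5)*(b - 4)*(b + 2)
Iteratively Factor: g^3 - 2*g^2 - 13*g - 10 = (g - 5)*(g^2 + 3*g + 2) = (g - 5)*(g + 1)*(g + 2)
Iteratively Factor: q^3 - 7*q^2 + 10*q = (q - 5)*(q^2 - 2*q) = q*(q - 5)*(q - 2)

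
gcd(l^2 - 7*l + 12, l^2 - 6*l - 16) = 1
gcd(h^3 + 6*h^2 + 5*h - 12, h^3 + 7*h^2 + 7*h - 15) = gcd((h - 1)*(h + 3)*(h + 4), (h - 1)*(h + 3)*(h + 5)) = h^2 + 2*h - 3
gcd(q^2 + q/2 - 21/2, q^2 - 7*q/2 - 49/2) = q + 7/2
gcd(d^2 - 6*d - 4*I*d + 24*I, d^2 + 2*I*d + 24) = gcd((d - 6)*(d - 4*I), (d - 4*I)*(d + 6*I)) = d - 4*I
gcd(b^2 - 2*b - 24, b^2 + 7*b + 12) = b + 4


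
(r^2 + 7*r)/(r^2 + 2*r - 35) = r/(r - 5)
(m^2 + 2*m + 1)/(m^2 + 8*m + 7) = (m + 1)/(m + 7)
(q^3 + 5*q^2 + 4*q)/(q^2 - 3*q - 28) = q*(q + 1)/(q - 7)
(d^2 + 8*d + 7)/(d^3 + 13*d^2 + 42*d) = (d + 1)/(d*(d + 6))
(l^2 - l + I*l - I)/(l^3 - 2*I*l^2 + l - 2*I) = (l - 1)/(l^2 - 3*I*l - 2)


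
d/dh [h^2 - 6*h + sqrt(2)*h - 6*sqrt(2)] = 2*h - 6 + sqrt(2)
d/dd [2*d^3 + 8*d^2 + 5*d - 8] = 6*d^2 + 16*d + 5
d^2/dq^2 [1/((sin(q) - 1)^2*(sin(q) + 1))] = (-7*sin(q) + 9*cos(q)^2 - 13)/((sin(q) - 1)*cos(q)^4)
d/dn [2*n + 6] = 2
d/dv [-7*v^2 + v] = 1 - 14*v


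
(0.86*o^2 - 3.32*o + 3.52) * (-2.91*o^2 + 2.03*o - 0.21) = -2.5026*o^4 + 11.407*o^3 - 17.1634*o^2 + 7.8428*o - 0.7392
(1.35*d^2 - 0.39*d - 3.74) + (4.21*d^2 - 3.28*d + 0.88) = 5.56*d^2 - 3.67*d - 2.86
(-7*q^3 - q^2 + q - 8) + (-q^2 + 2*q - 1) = -7*q^3 - 2*q^2 + 3*q - 9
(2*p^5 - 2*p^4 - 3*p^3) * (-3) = -6*p^5 + 6*p^4 + 9*p^3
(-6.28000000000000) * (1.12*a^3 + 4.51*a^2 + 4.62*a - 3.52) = -7.0336*a^3 - 28.3228*a^2 - 29.0136*a + 22.1056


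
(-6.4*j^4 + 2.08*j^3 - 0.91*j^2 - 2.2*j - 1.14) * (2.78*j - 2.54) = -17.792*j^5 + 22.0384*j^4 - 7.813*j^3 - 3.8046*j^2 + 2.4188*j + 2.8956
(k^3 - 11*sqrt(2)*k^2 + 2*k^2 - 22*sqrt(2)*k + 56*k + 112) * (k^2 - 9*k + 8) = k^5 - 11*sqrt(2)*k^4 - 7*k^4 + 46*k^3 + 77*sqrt(2)*k^3 - 376*k^2 + 110*sqrt(2)*k^2 - 560*k - 176*sqrt(2)*k + 896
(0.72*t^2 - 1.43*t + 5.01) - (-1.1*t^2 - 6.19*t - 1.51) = 1.82*t^2 + 4.76*t + 6.52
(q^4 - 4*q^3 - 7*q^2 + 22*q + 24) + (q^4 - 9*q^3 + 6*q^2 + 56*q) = 2*q^4 - 13*q^3 - q^2 + 78*q + 24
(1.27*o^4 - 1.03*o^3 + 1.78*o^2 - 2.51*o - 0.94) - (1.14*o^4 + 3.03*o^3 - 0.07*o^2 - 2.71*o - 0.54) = 0.13*o^4 - 4.06*o^3 + 1.85*o^2 + 0.2*o - 0.4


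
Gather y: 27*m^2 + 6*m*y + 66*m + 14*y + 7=27*m^2 + 66*m + y*(6*m + 14) + 7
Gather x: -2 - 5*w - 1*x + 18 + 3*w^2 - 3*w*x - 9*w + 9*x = 3*w^2 - 14*w + x*(8 - 3*w) + 16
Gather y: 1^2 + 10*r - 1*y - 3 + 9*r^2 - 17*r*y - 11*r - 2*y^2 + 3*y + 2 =9*r^2 - r - 2*y^2 + y*(2 - 17*r)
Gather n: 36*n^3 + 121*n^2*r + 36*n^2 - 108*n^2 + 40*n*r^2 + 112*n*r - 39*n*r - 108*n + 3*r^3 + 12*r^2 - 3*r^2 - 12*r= 36*n^3 + n^2*(121*r - 72) + n*(40*r^2 + 73*r - 108) + 3*r^3 + 9*r^2 - 12*r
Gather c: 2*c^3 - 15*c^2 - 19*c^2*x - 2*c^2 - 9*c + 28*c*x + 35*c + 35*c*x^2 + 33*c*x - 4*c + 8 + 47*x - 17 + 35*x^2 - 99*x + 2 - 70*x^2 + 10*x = 2*c^3 + c^2*(-19*x - 17) + c*(35*x^2 + 61*x + 22) - 35*x^2 - 42*x - 7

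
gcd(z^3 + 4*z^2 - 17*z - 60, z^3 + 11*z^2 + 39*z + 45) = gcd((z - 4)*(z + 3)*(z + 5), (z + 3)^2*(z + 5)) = z^2 + 8*z + 15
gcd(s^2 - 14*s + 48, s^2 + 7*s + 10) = 1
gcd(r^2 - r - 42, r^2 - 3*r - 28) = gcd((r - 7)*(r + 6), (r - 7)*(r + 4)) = r - 7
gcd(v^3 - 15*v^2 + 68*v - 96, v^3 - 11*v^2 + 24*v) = v^2 - 11*v + 24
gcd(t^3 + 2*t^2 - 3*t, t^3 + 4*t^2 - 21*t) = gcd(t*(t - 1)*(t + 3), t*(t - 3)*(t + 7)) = t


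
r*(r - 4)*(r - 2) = r^3 - 6*r^2 + 8*r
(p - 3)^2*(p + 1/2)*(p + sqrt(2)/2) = p^4 - 11*p^3/2 + sqrt(2)*p^3/2 - 11*sqrt(2)*p^2/4 + 6*p^2 + 3*sqrt(2)*p + 9*p/2 + 9*sqrt(2)/4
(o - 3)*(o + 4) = o^2 + o - 12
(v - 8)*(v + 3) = v^2 - 5*v - 24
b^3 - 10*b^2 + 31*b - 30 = (b - 5)*(b - 3)*(b - 2)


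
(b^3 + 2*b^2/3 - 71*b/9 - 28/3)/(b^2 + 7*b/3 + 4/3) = (b^2 - 2*b/3 - 7)/(b + 1)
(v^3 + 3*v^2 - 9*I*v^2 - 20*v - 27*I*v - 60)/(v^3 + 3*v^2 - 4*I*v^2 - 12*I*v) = (v - 5*I)/v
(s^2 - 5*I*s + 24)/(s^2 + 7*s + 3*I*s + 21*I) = (s - 8*I)/(s + 7)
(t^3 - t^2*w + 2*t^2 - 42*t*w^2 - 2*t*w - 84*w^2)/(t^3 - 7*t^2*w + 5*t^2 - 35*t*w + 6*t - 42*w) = (t + 6*w)/(t + 3)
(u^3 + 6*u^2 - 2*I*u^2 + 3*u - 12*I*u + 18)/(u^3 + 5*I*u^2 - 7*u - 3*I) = (u^2 + 3*u*(2 - I) - 18*I)/(u^2 + 4*I*u - 3)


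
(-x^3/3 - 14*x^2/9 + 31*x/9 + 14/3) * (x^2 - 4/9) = -x^5/3 - 14*x^4/9 + 97*x^3/27 + 434*x^2/81 - 124*x/81 - 56/27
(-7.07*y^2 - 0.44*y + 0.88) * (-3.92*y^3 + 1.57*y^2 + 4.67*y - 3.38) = 27.7144*y^5 - 9.3751*y^4 - 37.1573*y^3 + 23.2234*y^2 + 5.5968*y - 2.9744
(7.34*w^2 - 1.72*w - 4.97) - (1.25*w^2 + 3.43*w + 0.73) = 6.09*w^2 - 5.15*w - 5.7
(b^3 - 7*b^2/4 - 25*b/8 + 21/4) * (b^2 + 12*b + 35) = b^5 + 41*b^4/4 + 87*b^3/8 - 187*b^2/2 - 371*b/8 + 735/4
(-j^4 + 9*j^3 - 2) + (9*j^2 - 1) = -j^4 + 9*j^3 + 9*j^2 - 3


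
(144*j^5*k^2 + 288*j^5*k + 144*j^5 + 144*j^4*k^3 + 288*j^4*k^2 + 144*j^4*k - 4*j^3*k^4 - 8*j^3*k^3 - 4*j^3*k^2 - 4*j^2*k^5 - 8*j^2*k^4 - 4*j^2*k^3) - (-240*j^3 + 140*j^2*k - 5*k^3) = 144*j^5*k^2 + 288*j^5*k + 144*j^5 + 144*j^4*k^3 + 288*j^4*k^2 + 144*j^4*k - 4*j^3*k^4 - 8*j^3*k^3 - 4*j^3*k^2 + 240*j^3 - 4*j^2*k^5 - 8*j^2*k^4 - 4*j^2*k^3 - 140*j^2*k + 5*k^3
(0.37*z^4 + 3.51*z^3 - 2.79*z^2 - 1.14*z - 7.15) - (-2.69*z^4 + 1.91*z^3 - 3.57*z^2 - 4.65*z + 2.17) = 3.06*z^4 + 1.6*z^3 + 0.78*z^2 + 3.51*z - 9.32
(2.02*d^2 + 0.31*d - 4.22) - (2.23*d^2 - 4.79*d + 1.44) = -0.21*d^2 + 5.1*d - 5.66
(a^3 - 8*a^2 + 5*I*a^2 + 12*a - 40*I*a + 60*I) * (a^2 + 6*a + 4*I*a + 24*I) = a^5 - 2*a^4 + 9*I*a^4 - 56*a^3 - 18*I*a^3 + 112*a^2 - 324*I*a^2 + 720*a + 648*I*a - 1440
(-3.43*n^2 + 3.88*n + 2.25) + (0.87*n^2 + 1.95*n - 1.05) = -2.56*n^2 + 5.83*n + 1.2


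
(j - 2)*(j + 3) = j^2 + j - 6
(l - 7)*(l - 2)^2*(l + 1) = l^4 - 10*l^3 + 21*l^2 + 4*l - 28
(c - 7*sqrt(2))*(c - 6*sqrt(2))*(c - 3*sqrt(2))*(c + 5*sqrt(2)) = c^4 - 11*sqrt(2)*c^3 + 2*c^2 + 558*sqrt(2)*c - 2520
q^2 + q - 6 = (q - 2)*(q + 3)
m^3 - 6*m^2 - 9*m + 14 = (m - 7)*(m - 1)*(m + 2)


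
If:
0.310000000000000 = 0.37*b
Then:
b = 0.84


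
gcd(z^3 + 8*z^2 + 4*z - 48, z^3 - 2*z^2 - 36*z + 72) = z^2 + 4*z - 12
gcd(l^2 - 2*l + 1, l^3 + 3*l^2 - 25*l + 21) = l - 1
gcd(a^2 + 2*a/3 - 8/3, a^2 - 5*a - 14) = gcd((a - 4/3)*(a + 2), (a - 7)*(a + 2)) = a + 2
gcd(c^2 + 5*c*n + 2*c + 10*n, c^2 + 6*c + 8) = c + 2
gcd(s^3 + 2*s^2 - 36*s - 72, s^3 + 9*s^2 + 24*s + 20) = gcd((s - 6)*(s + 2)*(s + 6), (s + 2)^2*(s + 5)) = s + 2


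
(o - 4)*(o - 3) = o^2 - 7*o + 12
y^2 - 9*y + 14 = (y - 7)*(y - 2)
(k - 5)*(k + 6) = k^2 + k - 30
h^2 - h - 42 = (h - 7)*(h + 6)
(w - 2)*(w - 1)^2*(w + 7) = w^4 + 3*w^3 - 23*w^2 + 33*w - 14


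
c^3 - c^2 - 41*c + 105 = (c - 5)*(c - 3)*(c + 7)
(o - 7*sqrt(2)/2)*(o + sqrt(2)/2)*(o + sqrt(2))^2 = o^4 - sqrt(2)*o^3 - 27*o^2/2 - 13*sqrt(2)*o - 7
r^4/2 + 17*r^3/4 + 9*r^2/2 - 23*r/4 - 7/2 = (r/2 + 1)*(r - 1)*(r + 1/2)*(r + 7)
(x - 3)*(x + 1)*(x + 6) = x^3 + 4*x^2 - 15*x - 18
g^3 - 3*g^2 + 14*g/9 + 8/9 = (g - 2)*(g - 4/3)*(g + 1/3)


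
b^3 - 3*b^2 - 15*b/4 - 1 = (b - 4)*(b + 1/2)^2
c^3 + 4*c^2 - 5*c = c*(c - 1)*(c + 5)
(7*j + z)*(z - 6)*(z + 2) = 7*j*z^2 - 28*j*z - 84*j + z^3 - 4*z^2 - 12*z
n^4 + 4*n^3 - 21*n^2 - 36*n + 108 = (n - 3)*(n - 2)*(n + 3)*(n + 6)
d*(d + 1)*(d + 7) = d^3 + 8*d^2 + 7*d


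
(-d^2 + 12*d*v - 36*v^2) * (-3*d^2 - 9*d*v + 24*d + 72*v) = 3*d^4 - 27*d^3*v - 24*d^3 + 216*d^2*v + 324*d*v^3 - 2592*v^3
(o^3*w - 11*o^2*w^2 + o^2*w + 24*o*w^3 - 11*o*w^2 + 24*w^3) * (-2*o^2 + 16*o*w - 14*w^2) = -2*o^5*w + 38*o^4*w^2 - 2*o^4*w - 238*o^3*w^3 + 38*o^3*w^2 + 538*o^2*w^4 - 238*o^2*w^3 - 336*o*w^5 + 538*o*w^4 - 336*w^5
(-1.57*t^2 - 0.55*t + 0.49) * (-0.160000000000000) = 0.2512*t^2 + 0.088*t - 0.0784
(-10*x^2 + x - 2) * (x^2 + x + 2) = -10*x^4 - 9*x^3 - 21*x^2 - 4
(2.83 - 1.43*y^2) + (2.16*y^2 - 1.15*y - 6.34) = 0.73*y^2 - 1.15*y - 3.51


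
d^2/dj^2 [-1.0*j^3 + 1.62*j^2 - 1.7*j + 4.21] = 3.24 - 6.0*j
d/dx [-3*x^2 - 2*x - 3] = -6*x - 2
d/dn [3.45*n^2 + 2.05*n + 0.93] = 6.9*n + 2.05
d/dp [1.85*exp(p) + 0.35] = 1.85*exp(p)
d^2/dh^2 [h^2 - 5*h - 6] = 2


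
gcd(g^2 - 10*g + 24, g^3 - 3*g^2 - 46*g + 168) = g^2 - 10*g + 24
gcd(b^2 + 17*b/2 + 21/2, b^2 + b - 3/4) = b + 3/2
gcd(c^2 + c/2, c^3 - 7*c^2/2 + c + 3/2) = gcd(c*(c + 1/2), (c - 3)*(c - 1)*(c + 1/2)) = c + 1/2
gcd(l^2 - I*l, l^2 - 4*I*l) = l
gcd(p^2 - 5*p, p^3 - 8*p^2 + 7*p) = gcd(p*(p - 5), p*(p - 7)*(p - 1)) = p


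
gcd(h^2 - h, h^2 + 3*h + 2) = 1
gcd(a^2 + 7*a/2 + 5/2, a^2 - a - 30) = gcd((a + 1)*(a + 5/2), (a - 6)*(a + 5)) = 1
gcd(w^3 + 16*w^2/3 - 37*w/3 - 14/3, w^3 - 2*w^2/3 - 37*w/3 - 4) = w + 1/3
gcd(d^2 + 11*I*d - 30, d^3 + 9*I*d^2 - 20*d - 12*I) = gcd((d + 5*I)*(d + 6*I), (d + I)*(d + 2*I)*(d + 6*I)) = d + 6*I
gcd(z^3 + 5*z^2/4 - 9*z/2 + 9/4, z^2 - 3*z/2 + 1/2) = z - 1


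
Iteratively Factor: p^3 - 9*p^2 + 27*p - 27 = (p - 3)*(p^2 - 6*p + 9) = (p - 3)^2*(p - 3)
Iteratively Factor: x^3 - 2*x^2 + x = (x - 1)*(x^2 - x) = x*(x - 1)*(x - 1)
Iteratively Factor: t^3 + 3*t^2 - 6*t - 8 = (t - 2)*(t^2 + 5*t + 4) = (t - 2)*(t + 4)*(t + 1)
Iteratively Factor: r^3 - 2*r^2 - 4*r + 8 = (r - 2)*(r^2 - 4) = (r - 2)^2*(r + 2)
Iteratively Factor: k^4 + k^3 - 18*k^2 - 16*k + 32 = (k + 4)*(k^3 - 3*k^2 - 6*k + 8) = (k + 2)*(k + 4)*(k^2 - 5*k + 4) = (k - 4)*(k + 2)*(k + 4)*(k - 1)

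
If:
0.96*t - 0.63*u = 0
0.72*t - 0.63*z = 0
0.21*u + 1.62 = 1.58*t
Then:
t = 1.29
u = 1.96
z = 1.47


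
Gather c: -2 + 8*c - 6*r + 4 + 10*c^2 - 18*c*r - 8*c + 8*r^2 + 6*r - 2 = 10*c^2 - 18*c*r + 8*r^2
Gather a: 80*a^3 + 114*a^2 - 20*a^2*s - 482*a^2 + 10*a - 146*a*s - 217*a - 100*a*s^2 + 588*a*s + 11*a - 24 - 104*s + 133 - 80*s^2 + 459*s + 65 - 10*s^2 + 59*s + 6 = 80*a^3 + a^2*(-20*s - 368) + a*(-100*s^2 + 442*s - 196) - 90*s^2 + 414*s + 180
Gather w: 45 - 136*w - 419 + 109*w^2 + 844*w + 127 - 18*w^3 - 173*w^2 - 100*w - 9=-18*w^3 - 64*w^2 + 608*w - 256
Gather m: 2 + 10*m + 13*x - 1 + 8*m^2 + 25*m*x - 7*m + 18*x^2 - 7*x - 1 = 8*m^2 + m*(25*x + 3) + 18*x^2 + 6*x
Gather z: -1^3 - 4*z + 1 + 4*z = 0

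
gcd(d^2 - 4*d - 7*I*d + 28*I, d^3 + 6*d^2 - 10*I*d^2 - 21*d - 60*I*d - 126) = d - 7*I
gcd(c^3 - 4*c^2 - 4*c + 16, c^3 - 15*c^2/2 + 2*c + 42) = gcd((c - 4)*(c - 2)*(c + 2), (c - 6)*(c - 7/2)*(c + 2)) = c + 2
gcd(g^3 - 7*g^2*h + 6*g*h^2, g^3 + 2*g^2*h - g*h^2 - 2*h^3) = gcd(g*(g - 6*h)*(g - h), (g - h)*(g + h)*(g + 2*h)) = g - h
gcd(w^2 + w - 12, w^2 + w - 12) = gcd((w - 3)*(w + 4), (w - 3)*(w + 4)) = w^2 + w - 12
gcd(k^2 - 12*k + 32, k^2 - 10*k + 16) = k - 8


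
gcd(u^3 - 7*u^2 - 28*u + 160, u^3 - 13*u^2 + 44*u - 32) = u^2 - 12*u + 32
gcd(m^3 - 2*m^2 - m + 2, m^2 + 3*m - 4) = m - 1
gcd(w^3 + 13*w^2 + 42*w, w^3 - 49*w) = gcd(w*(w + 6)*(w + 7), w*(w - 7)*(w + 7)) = w^2 + 7*w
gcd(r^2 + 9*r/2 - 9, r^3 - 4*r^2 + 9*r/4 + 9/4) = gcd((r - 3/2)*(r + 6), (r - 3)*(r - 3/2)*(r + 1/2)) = r - 3/2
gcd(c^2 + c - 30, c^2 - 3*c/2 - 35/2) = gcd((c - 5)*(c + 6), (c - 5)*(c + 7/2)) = c - 5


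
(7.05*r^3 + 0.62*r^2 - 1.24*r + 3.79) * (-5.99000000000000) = -42.2295*r^3 - 3.7138*r^2 + 7.4276*r - 22.7021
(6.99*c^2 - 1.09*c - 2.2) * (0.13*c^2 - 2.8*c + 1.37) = 0.9087*c^4 - 19.7137*c^3 + 12.3423*c^2 + 4.6667*c - 3.014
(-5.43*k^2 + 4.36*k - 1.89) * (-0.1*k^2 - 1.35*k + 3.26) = 0.543*k^4 + 6.8945*k^3 - 23.3988*k^2 + 16.7651*k - 6.1614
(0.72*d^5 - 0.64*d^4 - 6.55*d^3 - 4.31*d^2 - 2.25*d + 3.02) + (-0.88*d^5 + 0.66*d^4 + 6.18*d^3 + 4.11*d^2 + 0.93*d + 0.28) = -0.16*d^5 + 0.02*d^4 - 0.37*d^3 - 0.199999999999999*d^2 - 1.32*d + 3.3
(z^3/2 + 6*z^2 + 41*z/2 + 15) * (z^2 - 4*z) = z^5/2 + 4*z^4 - 7*z^3/2 - 67*z^2 - 60*z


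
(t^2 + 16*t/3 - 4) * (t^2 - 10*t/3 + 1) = t^4 + 2*t^3 - 187*t^2/9 + 56*t/3 - 4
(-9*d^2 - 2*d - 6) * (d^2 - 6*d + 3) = -9*d^4 + 52*d^3 - 21*d^2 + 30*d - 18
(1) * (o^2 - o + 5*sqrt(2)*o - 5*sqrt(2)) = o^2 - o + 5*sqrt(2)*o - 5*sqrt(2)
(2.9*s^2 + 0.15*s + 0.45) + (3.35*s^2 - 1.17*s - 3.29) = 6.25*s^2 - 1.02*s - 2.84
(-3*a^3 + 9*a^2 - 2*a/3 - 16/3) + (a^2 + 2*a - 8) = -3*a^3 + 10*a^2 + 4*a/3 - 40/3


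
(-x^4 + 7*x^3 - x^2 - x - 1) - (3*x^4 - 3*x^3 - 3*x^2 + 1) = -4*x^4 + 10*x^3 + 2*x^2 - x - 2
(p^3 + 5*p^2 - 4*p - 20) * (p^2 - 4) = p^5 + 5*p^4 - 8*p^3 - 40*p^2 + 16*p + 80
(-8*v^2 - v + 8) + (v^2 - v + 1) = -7*v^2 - 2*v + 9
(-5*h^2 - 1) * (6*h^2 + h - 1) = -30*h^4 - 5*h^3 - h^2 - h + 1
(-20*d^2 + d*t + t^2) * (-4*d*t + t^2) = 80*d^3*t - 24*d^2*t^2 - 3*d*t^3 + t^4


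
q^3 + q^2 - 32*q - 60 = (q - 6)*(q + 2)*(q + 5)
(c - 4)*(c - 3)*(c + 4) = c^3 - 3*c^2 - 16*c + 48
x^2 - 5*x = x*(x - 5)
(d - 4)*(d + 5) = d^2 + d - 20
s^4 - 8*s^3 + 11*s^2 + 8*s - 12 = (s - 6)*(s - 2)*(s - 1)*(s + 1)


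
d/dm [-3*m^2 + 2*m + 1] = 2 - 6*m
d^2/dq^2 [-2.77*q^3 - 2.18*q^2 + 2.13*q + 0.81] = -16.62*q - 4.36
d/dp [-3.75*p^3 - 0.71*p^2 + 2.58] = p*(-11.25*p - 1.42)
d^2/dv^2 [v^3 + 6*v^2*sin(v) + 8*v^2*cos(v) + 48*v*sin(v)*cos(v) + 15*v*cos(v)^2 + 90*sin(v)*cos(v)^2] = -6*v^2*sin(v) - 8*v^2*cos(v) - 32*v*sin(v) - 96*v*sin(2*v) + 24*v*cos(v) - 30*v*cos(2*v) + 6*v - 21*sin(v)/2 - 30*sin(2*v) - 405*sin(3*v)/2 + 16*cos(v) + 96*cos(2*v)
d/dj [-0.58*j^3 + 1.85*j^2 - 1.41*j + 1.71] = -1.74*j^2 + 3.7*j - 1.41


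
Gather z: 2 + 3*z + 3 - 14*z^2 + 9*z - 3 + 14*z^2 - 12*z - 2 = 0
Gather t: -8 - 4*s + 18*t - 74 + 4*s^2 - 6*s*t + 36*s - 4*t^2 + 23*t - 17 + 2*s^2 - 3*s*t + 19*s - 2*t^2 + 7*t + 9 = 6*s^2 + 51*s - 6*t^2 + t*(48 - 9*s) - 90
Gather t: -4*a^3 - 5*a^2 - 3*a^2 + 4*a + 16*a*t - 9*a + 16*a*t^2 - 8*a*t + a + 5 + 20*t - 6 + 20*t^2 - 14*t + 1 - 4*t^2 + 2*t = -4*a^3 - 8*a^2 - 4*a + t^2*(16*a + 16) + t*(8*a + 8)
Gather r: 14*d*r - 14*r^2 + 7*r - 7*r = 14*d*r - 14*r^2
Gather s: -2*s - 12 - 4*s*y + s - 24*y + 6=s*(-4*y - 1) - 24*y - 6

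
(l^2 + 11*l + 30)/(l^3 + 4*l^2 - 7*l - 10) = (l + 6)/(l^2 - l - 2)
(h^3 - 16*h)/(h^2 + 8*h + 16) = h*(h - 4)/(h + 4)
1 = 1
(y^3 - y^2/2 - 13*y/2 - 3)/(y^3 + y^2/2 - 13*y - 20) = (2*y^2 - 5*y - 3)/(2*y^2 - 3*y - 20)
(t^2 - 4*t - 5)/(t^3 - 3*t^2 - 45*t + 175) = (t + 1)/(t^2 + 2*t - 35)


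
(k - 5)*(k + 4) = k^2 - k - 20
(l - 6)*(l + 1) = l^2 - 5*l - 6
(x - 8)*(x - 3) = x^2 - 11*x + 24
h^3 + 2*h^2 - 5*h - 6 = (h - 2)*(h + 1)*(h + 3)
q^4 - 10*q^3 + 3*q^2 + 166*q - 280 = (q - 7)*(q - 5)*(q - 2)*(q + 4)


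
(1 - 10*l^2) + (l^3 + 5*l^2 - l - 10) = l^3 - 5*l^2 - l - 9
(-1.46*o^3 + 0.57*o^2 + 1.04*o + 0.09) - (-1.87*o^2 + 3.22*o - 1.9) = -1.46*o^3 + 2.44*o^2 - 2.18*o + 1.99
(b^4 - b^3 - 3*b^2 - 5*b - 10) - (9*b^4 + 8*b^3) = -8*b^4 - 9*b^3 - 3*b^2 - 5*b - 10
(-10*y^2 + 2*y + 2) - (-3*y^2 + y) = -7*y^2 + y + 2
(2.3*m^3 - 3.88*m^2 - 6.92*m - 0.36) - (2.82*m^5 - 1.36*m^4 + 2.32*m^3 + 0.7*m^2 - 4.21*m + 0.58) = -2.82*m^5 + 1.36*m^4 - 0.02*m^3 - 4.58*m^2 - 2.71*m - 0.94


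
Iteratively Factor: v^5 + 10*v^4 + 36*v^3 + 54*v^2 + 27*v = (v + 1)*(v^4 + 9*v^3 + 27*v^2 + 27*v) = (v + 1)*(v + 3)*(v^3 + 6*v^2 + 9*v) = (v + 1)*(v + 3)^2*(v^2 + 3*v) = v*(v + 1)*(v + 3)^2*(v + 3)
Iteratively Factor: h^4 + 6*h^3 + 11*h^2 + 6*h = (h + 1)*(h^3 + 5*h^2 + 6*h) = (h + 1)*(h + 2)*(h^2 + 3*h) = (h + 1)*(h + 2)*(h + 3)*(h)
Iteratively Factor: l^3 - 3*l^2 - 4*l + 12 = (l - 2)*(l^2 - l - 6) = (l - 3)*(l - 2)*(l + 2)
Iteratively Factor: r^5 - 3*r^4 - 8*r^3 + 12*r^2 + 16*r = (r - 2)*(r^4 - r^3 - 10*r^2 - 8*r) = (r - 4)*(r - 2)*(r^3 + 3*r^2 + 2*r) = r*(r - 4)*(r - 2)*(r^2 + 3*r + 2) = r*(r - 4)*(r - 2)*(r + 1)*(r + 2)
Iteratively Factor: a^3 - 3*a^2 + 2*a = (a - 1)*(a^2 - 2*a) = (a - 2)*(a - 1)*(a)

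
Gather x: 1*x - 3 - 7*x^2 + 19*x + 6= -7*x^2 + 20*x + 3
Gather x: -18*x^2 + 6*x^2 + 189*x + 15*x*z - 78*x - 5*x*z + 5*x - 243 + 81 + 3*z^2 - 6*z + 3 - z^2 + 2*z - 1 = -12*x^2 + x*(10*z + 116) + 2*z^2 - 4*z - 160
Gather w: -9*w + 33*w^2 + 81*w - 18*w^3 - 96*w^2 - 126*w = -18*w^3 - 63*w^2 - 54*w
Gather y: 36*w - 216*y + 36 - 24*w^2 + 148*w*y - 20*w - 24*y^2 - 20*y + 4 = -24*w^2 + 16*w - 24*y^2 + y*(148*w - 236) + 40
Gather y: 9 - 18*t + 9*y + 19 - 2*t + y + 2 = -20*t + 10*y + 30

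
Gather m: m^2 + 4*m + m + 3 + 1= m^2 + 5*m + 4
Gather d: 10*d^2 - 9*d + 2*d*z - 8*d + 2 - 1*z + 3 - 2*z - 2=10*d^2 + d*(2*z - 17) - 3*z + 3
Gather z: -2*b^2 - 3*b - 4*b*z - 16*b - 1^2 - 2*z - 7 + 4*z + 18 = -2*b^2 - 19*b + z*(2 - 4*b) + 10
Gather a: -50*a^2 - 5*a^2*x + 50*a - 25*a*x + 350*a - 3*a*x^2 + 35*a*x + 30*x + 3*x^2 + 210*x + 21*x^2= a^2*(-5*x - 50) + a*(-3*x^2 + 10*x + 400) + 24*x^2 + 240*x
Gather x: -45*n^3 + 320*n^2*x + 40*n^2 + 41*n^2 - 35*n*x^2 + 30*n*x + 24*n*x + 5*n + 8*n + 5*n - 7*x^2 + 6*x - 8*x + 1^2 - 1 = -45*n^3 + 81*n^2 + 18*n + x^2*(-35*n - 7) + x*(320*n^2 + 54*n - 2)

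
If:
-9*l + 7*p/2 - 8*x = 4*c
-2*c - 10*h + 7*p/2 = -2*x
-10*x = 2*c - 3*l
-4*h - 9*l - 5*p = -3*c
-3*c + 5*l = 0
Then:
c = 0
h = 0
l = 0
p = 0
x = 0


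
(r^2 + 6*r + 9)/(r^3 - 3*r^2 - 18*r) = (r + 3)/(r*(r - 6))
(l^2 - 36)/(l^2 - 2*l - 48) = (l - 6)/(l - 8)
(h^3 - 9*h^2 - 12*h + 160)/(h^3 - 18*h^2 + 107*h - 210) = (h^2 - 4*h - 32)/(h^2 - 13*h + 42)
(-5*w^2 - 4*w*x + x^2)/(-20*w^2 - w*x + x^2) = (w + x)/(4*w + x)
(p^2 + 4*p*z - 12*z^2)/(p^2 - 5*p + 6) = (p^2 + 4*p*z - 12*z^2)/(p^2 - 5*p + 6)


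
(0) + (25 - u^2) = 25 - u^2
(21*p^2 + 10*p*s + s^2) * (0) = 0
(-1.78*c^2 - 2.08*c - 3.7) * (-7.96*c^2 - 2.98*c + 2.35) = 14.1688*c^4 + 21.8612*c^3 + 31.4674*c^2 + 6.138*c - 8.695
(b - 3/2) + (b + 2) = 2*b + 1/2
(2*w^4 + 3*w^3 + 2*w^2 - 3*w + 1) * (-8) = -16*w^4 - 24*w^3 - 16*w^2 + 24*w - 8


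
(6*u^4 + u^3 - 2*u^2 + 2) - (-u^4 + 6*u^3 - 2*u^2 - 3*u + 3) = 7*u^4 - 5*u^3 + 3*u - 1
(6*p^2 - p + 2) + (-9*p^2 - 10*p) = -3*p^2 - 11*p + 2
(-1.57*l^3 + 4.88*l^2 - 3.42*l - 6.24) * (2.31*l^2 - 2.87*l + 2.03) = -3.6267*l^5 + 15.7787*l^4 - 25.0929*l^3 + 5.3074*l^2 + 10.9662*l - 12.6672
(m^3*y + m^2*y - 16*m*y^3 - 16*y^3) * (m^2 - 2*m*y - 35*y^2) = m^5*y - 2*m^4*y^2 + m^4*y - 51*m^3*y^3 - 2*m^3*y^2 + 32*m^2*y^4 - 51*m^2*y^3 + 560*m*y^5 + 32*m*y^4 + 560*y^5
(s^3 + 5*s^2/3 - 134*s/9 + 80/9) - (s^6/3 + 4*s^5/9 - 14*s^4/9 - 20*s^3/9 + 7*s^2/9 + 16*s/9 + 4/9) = -s^6/3 - 4*s^5/9 + 14*s^4/9 + 29*s^3/9 + 8*s^2/9 - 50*s/3 + 76/9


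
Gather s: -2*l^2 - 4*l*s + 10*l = -2*l^2 - 4*l*s + 10*l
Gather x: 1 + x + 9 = x + 10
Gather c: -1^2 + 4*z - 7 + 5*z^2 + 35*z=5*z^2 + 39*z - 8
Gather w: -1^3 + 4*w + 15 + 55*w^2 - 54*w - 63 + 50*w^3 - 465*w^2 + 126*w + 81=50*w^3 - 410*w^2 + 76*w + 32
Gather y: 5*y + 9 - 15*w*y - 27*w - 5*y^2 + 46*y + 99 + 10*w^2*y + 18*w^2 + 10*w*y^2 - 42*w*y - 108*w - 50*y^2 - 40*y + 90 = 18*w^2 - 135*w + y^2*(10*w - 55) + y*(10*w^2 - 57*w + 11) + 198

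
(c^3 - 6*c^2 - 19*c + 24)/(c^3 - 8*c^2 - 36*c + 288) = (c^2 + 2*c - 3)/(c^2 - 36)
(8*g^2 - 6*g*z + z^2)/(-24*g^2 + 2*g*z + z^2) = (-2*g + z)/(6*g + z)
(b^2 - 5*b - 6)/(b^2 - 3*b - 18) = (b + 1)/(b + 3)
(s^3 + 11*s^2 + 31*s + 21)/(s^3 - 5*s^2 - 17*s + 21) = (s^2 + 8*s + 7)/(s^2 - 8*s + 7)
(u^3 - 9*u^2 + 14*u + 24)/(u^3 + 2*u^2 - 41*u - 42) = (u - 4)/(u + 7)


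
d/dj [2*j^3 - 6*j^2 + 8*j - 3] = 6*j^2 - 12*j + 8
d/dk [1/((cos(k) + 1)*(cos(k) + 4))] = (2*cos(k) + 5)*sin(k)/((cos(k) + 1)^2*(cos(k) + 4)^2)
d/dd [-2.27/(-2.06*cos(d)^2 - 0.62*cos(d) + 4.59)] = (9.3524*cos(d) + 1.4074)*sin(d)/(2.06*cos(d)^2 + 0.62*cos(d) - 4.59)^2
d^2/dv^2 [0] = 0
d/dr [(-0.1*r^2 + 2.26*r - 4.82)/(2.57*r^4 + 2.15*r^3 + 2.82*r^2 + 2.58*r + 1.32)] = (0.514*r^5 - 17.2096*r^4 + 39.8316*r^3 + 24.4578*r^2 + 26.9208*r + 15.4188)/(6.6049*r^8 + 11.051*r^7 + 19.1173*r^6 + 25.3872*r^5 + 25.8312*r^4 + 20.2272*r^3 + 14.1012*r^2 + 6.8112*r + 1.7424)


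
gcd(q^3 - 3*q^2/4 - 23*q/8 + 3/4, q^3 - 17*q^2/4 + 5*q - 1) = q^2 - 9*q/4 + 1/2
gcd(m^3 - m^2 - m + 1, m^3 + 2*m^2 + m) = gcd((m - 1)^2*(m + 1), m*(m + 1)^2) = m + 1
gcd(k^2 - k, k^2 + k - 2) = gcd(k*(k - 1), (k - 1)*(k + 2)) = k - 1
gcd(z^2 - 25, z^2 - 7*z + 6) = 1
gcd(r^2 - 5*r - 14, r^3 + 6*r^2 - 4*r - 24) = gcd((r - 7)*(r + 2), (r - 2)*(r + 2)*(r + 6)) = r + 2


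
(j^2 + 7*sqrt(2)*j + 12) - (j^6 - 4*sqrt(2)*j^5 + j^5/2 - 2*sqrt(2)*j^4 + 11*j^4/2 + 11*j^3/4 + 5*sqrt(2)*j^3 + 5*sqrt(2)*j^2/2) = -j^6 - j^5/2 + 4*sqrt(2)*j^5 - 11*j^4/2 + 2*sqrt(2)*j^4 - 5*sqrt(2)*j^3 - 11*j^3/4 - 5*sqrt(2)*j^2/2 + j^2 + 7*sqrt(2)*j + 12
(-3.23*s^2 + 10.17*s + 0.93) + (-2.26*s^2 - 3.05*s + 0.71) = -5.49*s^2 + 7.12*s + 1.64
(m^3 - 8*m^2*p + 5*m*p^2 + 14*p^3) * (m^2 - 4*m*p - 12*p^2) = m^5 - 12*m^4*p + 25*m^3*p^2 + 90*m^2*p^3 - 116*m*p^4 - 168*p^5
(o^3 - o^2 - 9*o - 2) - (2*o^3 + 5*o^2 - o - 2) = -o^3 - 6*o^2 - 8*o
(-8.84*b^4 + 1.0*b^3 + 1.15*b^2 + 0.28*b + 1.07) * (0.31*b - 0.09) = -2.7404*b^5 + 1.1056*b^4 + 0.2665*b^3 - 0.0167*b^2 + 0.3065*b - 0.0963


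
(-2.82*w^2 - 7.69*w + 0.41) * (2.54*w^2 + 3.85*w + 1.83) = -7.1628*w^4 - 30.3896*w^3 - 33.7257*w^2 - 12.4942*w + 0.7503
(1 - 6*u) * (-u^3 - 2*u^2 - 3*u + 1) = 6*u^4 + 11*u^3 + 16*u^2 - 9*u + 1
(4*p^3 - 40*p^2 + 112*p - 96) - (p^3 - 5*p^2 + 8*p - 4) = 3*p^3 - 35*p^2 + 104*p - 92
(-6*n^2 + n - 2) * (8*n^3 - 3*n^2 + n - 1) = -48*n^5 + 26*n^4 - 25*n^3 + 13*n^2 - 3*n + 2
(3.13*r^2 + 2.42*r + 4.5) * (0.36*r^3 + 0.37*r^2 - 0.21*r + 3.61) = 1.1268*r^5 + 2.0293*r^4 + 1.8581*r^3 + 12.4561*r^2 + 7.7912*r + 16.245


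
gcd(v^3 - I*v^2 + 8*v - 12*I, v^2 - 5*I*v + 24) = v + 3*I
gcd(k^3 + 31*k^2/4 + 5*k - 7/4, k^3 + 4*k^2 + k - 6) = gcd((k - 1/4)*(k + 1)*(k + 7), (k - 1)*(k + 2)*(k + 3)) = 1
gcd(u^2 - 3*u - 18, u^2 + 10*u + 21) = u + 3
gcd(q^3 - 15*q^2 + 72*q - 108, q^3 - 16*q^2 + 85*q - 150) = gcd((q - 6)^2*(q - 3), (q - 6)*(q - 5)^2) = q - 6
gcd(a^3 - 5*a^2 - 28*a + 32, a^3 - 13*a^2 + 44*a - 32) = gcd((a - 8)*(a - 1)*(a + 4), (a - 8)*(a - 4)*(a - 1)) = a^2 - 9*a + 8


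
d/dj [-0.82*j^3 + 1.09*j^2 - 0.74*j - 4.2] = -2.46*j^2 + 2.18*j - 0.74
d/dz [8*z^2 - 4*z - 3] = 16*z - 4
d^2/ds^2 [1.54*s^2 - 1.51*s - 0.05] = 3.08000000000000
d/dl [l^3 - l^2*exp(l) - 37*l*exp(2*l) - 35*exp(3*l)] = -l^2*exp(l) + 3*l^2 - 74*l*exp(2*l) - 2*l*exp(l) - 105*exp(3*l) - 37*exp(2*l)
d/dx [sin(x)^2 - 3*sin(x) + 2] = (2*sin(x) - 3)*cos(x)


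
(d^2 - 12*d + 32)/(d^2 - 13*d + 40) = (d - 4)/(d - 5)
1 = 1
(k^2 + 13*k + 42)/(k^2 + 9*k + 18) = (k + 7)/(k + 3)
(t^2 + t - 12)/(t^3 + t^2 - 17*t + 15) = (t + 4)/(t^2 + 4*t - 5)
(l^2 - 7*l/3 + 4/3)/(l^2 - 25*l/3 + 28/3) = (l - 1)/(l - 7)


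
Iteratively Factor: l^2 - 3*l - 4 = (l + 1)*(l - 4)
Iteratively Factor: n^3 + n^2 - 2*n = (n)*(n^2 + n - 2) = n*(n + 2)*(n - 1)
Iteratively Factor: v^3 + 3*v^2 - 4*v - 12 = (v + 2)*(v^2 + v - 6) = (v + 2)*(v + 3)*(v - 2)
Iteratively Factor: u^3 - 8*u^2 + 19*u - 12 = (u - 3)*(u^2 - 5*u + 4) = (u - 4)*(u - 3)*(u - 1)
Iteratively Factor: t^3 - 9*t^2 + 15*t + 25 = (t - 5)*(t^2 - 4*t - 5) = (t - 5)^2*(t + 1)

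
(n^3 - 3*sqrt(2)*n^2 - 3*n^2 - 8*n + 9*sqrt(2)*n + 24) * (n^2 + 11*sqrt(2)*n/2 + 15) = n^5 - 3*n^4 + 5*sqrt(2)*n^4/2 - 26*n^3 - 15*sqrt(2)*n^3/2 - 89*sqrt(2)*n^2 + 78*n^2 - 120*n + 267*sqrt(2)*n + 360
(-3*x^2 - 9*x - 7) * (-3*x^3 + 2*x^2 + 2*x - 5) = 9*x^5 + 21*x^4 - 3*x^3 - 17*x^2 + 31*x + 35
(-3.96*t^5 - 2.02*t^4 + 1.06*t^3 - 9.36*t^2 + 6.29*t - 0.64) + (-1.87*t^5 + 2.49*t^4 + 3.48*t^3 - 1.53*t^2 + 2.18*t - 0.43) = -5.83*t^5 + 0.47*t^4 + 4.54*t^3 - 10.89*t^2 + 8.47*t - 1.07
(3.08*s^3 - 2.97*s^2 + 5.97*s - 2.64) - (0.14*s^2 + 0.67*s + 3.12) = 3.08*s^3 - 3.11*s^2 + 5.3*s - 5.76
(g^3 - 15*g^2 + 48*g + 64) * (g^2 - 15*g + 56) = g^5 - 30*g^4 + 329*g^3 - 1496*g^2 + 1728*g + 3584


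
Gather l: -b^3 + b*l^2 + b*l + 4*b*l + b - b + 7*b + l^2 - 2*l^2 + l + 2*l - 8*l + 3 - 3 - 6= -b^3 + 7*b + l^2*(b - 1) + l*(5*b - 5) - 6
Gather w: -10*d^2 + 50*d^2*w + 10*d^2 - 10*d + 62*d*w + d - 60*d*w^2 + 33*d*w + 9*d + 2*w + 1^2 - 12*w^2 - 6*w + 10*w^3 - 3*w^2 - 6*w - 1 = 10*w^3 + w^2*(-60*d - 15) + w*(50*d^2 + 95*d - 10)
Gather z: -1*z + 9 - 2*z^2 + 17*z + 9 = -2*z^2 + 16*z + 18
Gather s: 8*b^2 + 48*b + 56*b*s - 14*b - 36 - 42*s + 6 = 8*b^2 + 34*b + s*(56*b - 42) - 30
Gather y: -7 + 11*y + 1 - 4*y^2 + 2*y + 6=-4*y^2 + 13*y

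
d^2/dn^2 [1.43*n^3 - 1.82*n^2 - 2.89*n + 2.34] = 8.58*n - 3.64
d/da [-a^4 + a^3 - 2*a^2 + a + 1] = -4*a^3 + 3*a^2 - 4*a + 1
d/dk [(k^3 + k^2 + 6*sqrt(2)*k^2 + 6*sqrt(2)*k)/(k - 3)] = 2*(k^3 - 4*k^2 + 3*sqrt(2)*k^2 - 18*sqrt(2)*k - 3*k - 9*sqrt(2))/(k^2 - 6*k + 9)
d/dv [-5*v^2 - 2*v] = -10*v - 2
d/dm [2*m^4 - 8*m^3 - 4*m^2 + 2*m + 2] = 8*m^3 - 24*m^2 - 8*m + 2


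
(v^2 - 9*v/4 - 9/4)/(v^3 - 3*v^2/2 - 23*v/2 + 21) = (4*v + 3)/(2*(2*v^2 + 3*v - 14))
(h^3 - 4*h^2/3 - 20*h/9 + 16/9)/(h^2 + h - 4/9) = (3*h^2 - 8*h + 4)/(3*h - 1)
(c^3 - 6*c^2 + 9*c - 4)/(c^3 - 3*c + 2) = (c - 4)/(c + 2)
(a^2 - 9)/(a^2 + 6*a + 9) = (a - 3)/(a + 3)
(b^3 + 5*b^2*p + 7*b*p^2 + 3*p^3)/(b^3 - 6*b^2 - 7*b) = (b^3 + 5*b^2*p + 7*b*p^2 + 3*p^3)/(b*(b^2 - 6*b - 7))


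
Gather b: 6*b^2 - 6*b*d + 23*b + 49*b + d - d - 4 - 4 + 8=6*b^2 + b*(72 - 6*d)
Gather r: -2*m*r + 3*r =r*(3 - 2*m)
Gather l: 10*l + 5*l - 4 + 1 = 15*l - 3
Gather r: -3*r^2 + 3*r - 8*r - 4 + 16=-3*r^2 - 5*r + 12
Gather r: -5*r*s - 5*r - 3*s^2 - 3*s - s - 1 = r*(-5*s - 5) - 3*s^2 - 4*s - 1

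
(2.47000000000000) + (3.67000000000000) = 6.14000000000000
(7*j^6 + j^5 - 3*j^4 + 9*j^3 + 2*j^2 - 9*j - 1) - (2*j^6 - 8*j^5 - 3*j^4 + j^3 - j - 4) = 5*j^6 + 9*j^5 + 8*j^3 + 2*j^2 - 8*j + 3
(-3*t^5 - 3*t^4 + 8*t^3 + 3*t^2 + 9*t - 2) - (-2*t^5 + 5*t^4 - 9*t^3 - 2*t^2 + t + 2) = -t^5 - 8*t^4 + 17*t^3 + 5*t^2 + 8*t - 4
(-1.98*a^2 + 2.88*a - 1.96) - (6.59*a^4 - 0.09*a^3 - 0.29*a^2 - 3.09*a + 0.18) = -6.59*a^4 + 0.09*a^3 - 1.69*a^2 + 5.97*a - 2.14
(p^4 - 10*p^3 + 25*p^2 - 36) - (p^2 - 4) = p^4 - 10*p^3 + 24*p^2 - 32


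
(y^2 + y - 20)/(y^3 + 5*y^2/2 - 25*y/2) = 2*(y - 4)/(y*(2*y - 5))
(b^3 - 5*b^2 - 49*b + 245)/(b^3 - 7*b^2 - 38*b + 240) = (b^2 - 49)/(b^2 - 2*b - 48)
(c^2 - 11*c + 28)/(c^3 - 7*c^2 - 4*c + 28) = (c - 4)/(c^2 - 4)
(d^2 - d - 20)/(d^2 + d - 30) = (d + 4)/(d + 6)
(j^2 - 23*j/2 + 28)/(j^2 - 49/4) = 2*(j - 8)/(2*j + 7)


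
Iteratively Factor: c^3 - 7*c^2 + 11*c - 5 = (c - 1)*(c^2 - 6*c + 5) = (c - 1)^2*(c - 5)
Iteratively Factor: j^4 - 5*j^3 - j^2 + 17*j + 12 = (j - 3)*(j^3 - 2*j^2 - 7*j - 4) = (j - 4)*(j - 3)*(j^2 + 2*j + 1) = (j - 4)*(j - 3)*(j + 1)*(j + 1)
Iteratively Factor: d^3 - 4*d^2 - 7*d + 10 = (d - 5)*(d^2 + d - 2) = (d - 5)*(d + 2)*(d - 1)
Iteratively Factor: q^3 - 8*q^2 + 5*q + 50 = (q - 5)*(q^2 - 3*q - 10) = (q - 5)^2*(q + 2)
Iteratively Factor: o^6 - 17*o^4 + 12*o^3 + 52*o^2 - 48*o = (o - 3)*(o^5 + 3*o^4 - 8*o^3 - 12*o^2 + 16*o) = (o - 3)*(o + 4)*(o^4 - o^3 - 4*o^2 + 4*o) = (o - 3)*(o + 2)*(o + 4)*(o^3 - 3*o^2 + 2*o) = (o - 3)*(o - 2)*(o + 2)*(o + 4)*(o^2 - o) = (o - 3)*(o - 2)*(o - 1)*(o + 2)*(o + 4)*(o)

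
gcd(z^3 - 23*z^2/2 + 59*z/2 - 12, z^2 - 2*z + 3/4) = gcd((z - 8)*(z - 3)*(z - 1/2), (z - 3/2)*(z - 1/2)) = z - 1/2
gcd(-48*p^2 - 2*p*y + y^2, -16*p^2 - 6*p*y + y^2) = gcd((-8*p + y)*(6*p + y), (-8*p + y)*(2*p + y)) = -8*p + y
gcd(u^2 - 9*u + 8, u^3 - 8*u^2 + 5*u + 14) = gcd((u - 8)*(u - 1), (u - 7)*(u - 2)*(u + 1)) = 1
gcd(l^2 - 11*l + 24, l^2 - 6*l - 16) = l - 8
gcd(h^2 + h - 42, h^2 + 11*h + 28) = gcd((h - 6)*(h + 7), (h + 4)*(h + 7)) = h + 7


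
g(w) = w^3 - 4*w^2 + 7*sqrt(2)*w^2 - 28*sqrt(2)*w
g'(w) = 3*w^2 - 8*w + 14*sqrt(2)*w - 28*sqrt(2)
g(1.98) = -47.51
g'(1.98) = -4.47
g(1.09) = -34.86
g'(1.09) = -23.17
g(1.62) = -44.41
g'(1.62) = -12.61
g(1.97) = -47.47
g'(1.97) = -4.71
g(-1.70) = 79.45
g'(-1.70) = -50.99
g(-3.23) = 155.75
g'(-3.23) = -46.41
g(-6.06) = 234.07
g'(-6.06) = -0.93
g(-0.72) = 31.20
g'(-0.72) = -46.54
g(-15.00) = -1453.64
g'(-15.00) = 458.42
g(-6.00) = 233.97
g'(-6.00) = -2.39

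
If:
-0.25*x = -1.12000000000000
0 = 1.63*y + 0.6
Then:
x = 4.48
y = -0.37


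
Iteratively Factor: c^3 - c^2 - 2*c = (c - 2)*(c^2 + c) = c*(c - 2)*(c + 1)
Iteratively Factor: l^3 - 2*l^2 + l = (l - 1)*(l^2 - l) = (l - 1)^2*(l)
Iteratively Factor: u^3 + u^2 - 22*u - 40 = (u - 5)*(u^2 + 6*u + 8) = (u - 5)*(u + 4)*(u + 2)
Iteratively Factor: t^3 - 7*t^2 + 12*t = (t - 4)*(t^2 - 3*t) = t*(t - 4)*(t - 3)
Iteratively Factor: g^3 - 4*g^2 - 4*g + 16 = (g - 2)*(g^2 - 2*g - 8) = (g - 2)*(g + 2)*(g - 4)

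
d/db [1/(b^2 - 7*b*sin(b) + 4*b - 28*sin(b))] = (7*b*cos(b) - 2*b + 7*sin(b) + 28*cos(b) - 4)/((b + 4)^2*(b - 7*sin(b))^2)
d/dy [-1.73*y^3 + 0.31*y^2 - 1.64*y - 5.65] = -5.19*y^2 + 0.62*y - 1.64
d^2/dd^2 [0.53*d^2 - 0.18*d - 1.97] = 1.06000000000000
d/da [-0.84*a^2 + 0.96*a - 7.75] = 0.96 - 1.68*a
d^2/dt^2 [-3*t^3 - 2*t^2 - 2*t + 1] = -18*t - 4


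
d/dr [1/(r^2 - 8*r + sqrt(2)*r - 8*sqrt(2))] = (-2*r - sqrt(2) + 8)/(r^2 - 8*r + sqrt(2)*r - 8*sqrt(2))^2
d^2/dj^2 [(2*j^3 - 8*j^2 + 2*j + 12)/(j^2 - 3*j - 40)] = 8*(19*j^3 - 51*j^2 + 2433*j - 3113)/(j^6 - 9*j^5 - 93*j^4 + 693*j^3 + 3720*j^2 - 14400*j - 64000)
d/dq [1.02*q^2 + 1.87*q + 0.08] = 2.04*q + 1.87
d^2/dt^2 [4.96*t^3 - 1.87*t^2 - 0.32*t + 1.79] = 29.76*t - 3.74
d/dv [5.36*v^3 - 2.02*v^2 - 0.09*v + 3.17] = 16.08*v^2 - 4.04*v - 0.09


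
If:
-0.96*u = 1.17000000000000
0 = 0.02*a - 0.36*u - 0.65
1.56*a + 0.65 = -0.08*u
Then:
No Solution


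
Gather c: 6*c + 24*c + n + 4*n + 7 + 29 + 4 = 30*c + 5*n + 40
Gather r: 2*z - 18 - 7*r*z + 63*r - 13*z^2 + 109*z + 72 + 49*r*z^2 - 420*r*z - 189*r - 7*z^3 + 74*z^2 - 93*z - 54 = r*(49*z^2 - 427*z - 126) - 7*z^3 + 61*z^2 + 18*z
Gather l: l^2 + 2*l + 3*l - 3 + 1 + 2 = l^2 + 5*l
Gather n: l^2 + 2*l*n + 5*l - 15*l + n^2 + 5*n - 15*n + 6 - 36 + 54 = l^2 - 10*l + n^2 + n*(2*l - 10) + 24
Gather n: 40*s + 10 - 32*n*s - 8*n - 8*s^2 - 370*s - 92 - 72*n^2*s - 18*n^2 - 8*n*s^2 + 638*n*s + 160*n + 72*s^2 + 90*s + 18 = n^2*(-72*s - 18) + n*(-8*s^2 + 606*s + 152) + 64*s^2 - 240*s - 64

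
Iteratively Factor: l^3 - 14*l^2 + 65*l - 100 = (l - 5)*(l^2 - 9*l + 20) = (l - 5)*(l - 4)*(l - 5)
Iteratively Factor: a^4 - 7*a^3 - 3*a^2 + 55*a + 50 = (a + 1)*(a^3 - 8*a^2 + 5*a + 50) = (a + 1)*(a + 2)*(a^2 - 10*a + 25) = (a - 5)*(a + 1)*(a + 2)*(a - 5)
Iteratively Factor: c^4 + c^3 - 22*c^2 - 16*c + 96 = (c - 4)*(c^3 + 5*c^2 - 2*c - 24) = (c - 4)*(c - 2)*(c^2 + 7*c + 12) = (c - 4)*(c - 2)*(c + 4)*(c + 3)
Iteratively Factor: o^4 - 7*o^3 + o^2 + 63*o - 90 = (o - 2)*(o^3 - 5*o^2 - 9*o + 45) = (o - 2)*(o + 3)*(o^2 - 8*o + 15) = (o - 3)*(o - 2)*(o + 3)*(o - 5)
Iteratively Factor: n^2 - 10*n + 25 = (n - 5)*(n - 5)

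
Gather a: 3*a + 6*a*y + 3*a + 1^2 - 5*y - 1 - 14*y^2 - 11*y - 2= a*(6*y + 6) - 14*y^2 - 16*y - 2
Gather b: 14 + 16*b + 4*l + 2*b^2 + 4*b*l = 2*b^2 + b*(4*l + 16) + 4*l + 14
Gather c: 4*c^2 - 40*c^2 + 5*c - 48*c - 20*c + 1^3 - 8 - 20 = -36*c^2 - 63*c - 27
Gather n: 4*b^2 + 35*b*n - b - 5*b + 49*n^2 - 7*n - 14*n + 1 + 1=4*b^2 - 6*b + 49*n^2 + n*(35*b - 21) + 2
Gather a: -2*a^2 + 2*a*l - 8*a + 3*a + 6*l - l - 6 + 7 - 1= -2*a^2 + a*(2*l - 5) + 5*l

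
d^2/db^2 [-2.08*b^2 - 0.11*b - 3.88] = -4.16000000000000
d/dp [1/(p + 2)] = -1/(p + 2)^2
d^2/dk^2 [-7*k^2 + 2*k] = -14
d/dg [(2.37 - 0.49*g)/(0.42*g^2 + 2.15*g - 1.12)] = (0.2058*g^2 - 1.9908*g - 4.5467)/(0.1764*g^4 + 1.806*g^3 + 3.6817*g^2 - 4.816*g + 1.2544)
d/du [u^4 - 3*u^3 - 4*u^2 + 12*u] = 4*u^3 - 9*u^2 - 8*u + 12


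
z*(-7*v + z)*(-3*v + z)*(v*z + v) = 21*v^3*z^2 + 21*v^3*z - 10*v^2*z^3 - 10*v^2*z^2 + v*z^4 + v*z^3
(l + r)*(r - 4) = l*r - 4*l + r^2 - 4*r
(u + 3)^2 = u^2 + 6*u + 9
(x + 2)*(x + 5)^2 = x^3 + 12*x^2 + 45*x + 50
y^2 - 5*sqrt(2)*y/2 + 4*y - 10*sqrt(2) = (y + 4)*(y - 5*sqrt(2)/2)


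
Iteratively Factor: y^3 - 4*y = (y - 2)*(y^2 + 2*y) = y*(y - 2)*(y + 2)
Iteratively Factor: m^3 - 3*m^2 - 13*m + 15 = (m + 3)*(m^2 - 6*m + 5) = (m - 5)*(m + 3)*(m - 1)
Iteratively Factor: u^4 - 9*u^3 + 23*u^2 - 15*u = (u)*(u^3 - 9*u^2 + 23*u - 15) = u*(u - 1)*(u^2 - 8*u + 15) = u*(u - 3)*(u - 1)*(u - 5)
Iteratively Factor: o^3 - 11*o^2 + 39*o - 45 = (o - 5)*(o^2 - 6*o + 9) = (o - 5)*(o - 3)*(o - 3)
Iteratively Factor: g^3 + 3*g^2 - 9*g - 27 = (g + 3)*(g^2 - 9) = (g + 3)^2*(g - 3)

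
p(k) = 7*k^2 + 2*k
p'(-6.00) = -82.00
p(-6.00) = 240.00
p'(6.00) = 86.00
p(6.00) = 264.00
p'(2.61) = 38.54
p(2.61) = 52.90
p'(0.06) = 2.84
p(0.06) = 0.15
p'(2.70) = 39.80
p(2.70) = 56.43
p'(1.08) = 17.12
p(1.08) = 10.32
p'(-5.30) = -72.20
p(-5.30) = 186.03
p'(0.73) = 12.22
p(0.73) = 5.19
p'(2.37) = 35.18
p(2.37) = 44.06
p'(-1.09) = -13.26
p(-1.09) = 6.14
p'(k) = 14*k + 2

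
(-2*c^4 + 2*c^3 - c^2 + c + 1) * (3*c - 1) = -6*c^5 + 8*c^4 - 5*c^3 + 4*c^2 + 2*c - 1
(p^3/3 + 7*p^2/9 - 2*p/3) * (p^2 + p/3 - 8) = p^5/3 + 8*p^4/9 - 83*p^3/27 - 58*p^2/9 + 16*p/3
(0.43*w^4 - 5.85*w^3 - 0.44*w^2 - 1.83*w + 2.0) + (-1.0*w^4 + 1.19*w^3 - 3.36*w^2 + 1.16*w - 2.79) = -0.57*w^4 - 4.66*w^3 - 3.8*w^2 - 0.67*w - 0.79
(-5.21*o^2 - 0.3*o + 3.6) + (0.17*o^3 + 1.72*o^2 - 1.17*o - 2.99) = 0.17*o^3 - 3.49*o^2 - 1.47*o + 0.61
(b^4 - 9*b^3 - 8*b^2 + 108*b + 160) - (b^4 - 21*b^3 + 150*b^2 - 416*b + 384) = 12*b^3 - 158*b^2 + 524*b - 224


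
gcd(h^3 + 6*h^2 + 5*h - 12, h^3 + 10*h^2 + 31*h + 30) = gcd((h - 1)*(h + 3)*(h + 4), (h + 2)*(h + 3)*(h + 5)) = h + 3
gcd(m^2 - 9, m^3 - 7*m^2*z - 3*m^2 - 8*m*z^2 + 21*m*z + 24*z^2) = m - 3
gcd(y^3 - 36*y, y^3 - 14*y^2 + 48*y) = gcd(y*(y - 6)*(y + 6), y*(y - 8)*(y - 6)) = y^2 - 6*y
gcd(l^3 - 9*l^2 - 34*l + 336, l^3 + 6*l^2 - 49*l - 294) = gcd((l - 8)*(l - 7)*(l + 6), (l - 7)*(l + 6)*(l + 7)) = l^2 - l - 42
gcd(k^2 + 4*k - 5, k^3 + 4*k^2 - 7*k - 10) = k + 5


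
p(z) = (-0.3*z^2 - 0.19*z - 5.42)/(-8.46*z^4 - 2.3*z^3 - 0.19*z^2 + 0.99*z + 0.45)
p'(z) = (-0.6*z - 0.19)/(-8.46*z^4 - 2.3*z^3 - 0.19*z^2 + 0.99*z + 0.45) + (-0.3*z^2 - 0.19*z - 5.42)*(33.84*z^3 + 6.9*z^2 + 0.38*z - 0.99)/(-8.46*z^4 - 2.3*z^3 - 0.19*z^2 + 0.99*z + 0.45)^2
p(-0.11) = -15.86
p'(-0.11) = 45.89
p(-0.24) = -26.28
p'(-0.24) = 147.25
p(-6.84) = 0.00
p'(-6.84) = 0.00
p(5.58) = 0.00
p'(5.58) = -0.00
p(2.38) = 0.03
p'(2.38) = -0.04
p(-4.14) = 0.00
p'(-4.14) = 0.00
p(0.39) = -11.66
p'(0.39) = -55.27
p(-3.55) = 0.01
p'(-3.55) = 0.01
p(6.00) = 0.00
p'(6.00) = -0.00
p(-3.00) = 0.01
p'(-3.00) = 0.01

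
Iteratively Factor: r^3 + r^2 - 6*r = (r + 3)*(r^2 - 2*r) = r*(r + 3)*(r - 2)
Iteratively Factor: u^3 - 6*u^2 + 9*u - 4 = (u - 1)*(u^2 - 5*u + 4) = (u - 4)*(u - 1)*(u - 1)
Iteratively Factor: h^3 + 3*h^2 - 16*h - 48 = (h + 4)*(h^2 - h - 12) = (h - 4)*(h + 4)*(h + 3)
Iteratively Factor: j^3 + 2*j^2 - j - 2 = (j + 2)*(j^2 - 1) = (j + 1)*(j + 2)*(j - 1)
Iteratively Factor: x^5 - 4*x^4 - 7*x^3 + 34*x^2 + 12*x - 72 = (x - 3)*(x^4 - x^3 - 10*x^2 + 4*x + 24) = (x - 3)*(x - 2)*(x^3 + x^2 - 8*x - 12) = (x - 3)*(x - 2)*(x + 2)*(x^2 - x - 6) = (x - 3)*(x - 2)*(x + 2)^2*(x - 3)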